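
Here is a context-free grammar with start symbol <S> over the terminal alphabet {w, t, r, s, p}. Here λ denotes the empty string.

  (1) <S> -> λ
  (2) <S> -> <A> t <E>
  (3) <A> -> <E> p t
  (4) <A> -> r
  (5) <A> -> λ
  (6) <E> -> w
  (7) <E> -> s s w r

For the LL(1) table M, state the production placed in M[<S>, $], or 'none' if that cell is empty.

FIRST(<E>): from <E>->w we get {w}; from <E>->s s w r we get {s}. So FIRST(<E>) = {s, w}.
FIRST(<A>): from <A>-><E> p t we get {s, w}; from <A>->r we get {r}; from <A>->λ we get {λ}. So FIRST(<A>) = {λ, r, s, w}.
FIRST(<S>): from <S>->λ we get {λ}; from <S>-><A> t <E> we get {r, s, t, w}. So FIRST(<S>) = {λ, r, s, t, w}.
FOLLOW(<S>) includes $ since <S> is the start symbol.
FOLLOW(<S>): <S> appears on no right-hand side. Thus FOLLOW(<S>) = {$}.
For <S> -> λ: FIRST(λ) = {λ}, so it goes in M[<S>, t] for t ∈ {}; since λ ∈ FIRST, also for every t ∈ FOLLOW(<S>) = {$}.
For <S> -> <A> t <E>: FIRST(<A> t <E>) = {r, s, t, w}, so it goes in M[<S>, t] for t ∈ {r, s, t, w}.

<S> -> λ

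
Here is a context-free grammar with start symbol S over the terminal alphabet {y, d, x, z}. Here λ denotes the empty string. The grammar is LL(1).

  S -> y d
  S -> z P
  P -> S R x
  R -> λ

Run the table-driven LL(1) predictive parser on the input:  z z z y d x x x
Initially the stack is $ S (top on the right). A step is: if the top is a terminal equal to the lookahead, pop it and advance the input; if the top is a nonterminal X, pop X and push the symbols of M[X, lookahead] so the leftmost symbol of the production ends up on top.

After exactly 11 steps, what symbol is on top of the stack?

d

step 1: stack=$ S  input=z z z y d x x x $  — expand S -> z P
step 2: stack=$ P z  input=z z z y d x x x $  — match z
step 3: stack=$ P  input=z z y d x x x $  — expand P -> S R x
step 4: stack=$ x R S  input=z z y d x x x $  — expand S -> z P
step 5: stack=$ x R P z  input=z z y d x x x $  — match z
step 6: stack=$ x R P  input=z y d x x x $  — expand P -> S R x
step 7: stack=$ x R x R S  input=z y d x x x $  — expand S -> z P
step 8: stack=$ x R x R P z  input=z y d x x x $  — match z
step 9: stack=$ x R x R P  input=y d x x x $  — expand P -> S R x
step 10: stack=$ x R x R x R S  input=y d x x x $  — expand S -> y d
step 11: stack=$ x R x R x R d y  input=y d x x x $  — match y
Stack after step 11: $ x R x R x R d (top = d).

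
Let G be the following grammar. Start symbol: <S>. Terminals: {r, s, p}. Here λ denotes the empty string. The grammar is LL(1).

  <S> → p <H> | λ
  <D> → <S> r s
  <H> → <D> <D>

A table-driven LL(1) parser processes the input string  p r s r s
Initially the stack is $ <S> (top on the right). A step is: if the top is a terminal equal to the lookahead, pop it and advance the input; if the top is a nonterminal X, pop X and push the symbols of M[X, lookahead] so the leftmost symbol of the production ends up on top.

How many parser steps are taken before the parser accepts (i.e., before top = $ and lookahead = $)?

      Stack          Input        Action
   1  $ <S>          p r s r s $  expand <S> → p <H>
   2  $ <H> p        p r s r s $  match p
   3  $ <H>          r s r s $    expand <H> → <D> <D>
   4  $ <D> <D>      r s r s $    expand <D> → <S> r s
   5  $ <D> s r <S>  r s r s $    expand <S> → λ
   6  $ <D> s r      r s r s $    match r
   7  $ <D> s        s r s $      match s
   8  $ <D>          r s $        expand <D> → <S> r s
   9  $ s r <S>      r s $        expand <S> → λ
  10  $ s r          r s $        match r
  11  $ s            s $          match s
Accept reached after 11 steps.

11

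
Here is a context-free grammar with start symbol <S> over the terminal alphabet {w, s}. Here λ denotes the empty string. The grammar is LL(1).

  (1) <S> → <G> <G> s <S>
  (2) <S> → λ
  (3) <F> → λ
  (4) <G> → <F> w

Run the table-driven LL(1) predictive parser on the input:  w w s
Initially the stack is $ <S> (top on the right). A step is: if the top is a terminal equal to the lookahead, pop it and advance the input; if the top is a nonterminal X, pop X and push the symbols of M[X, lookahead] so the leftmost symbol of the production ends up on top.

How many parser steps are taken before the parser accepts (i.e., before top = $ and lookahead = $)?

9

step 1: stack=$ <S>  input=w w s $  — expand <S> → <G> <G> s <S>
step 2: stack=$ <S> s <G> <G>  input=w w s $  — expand <G> → <F> w
step 3: stack=$ <S> s <G> w <F>  input=w w s $  — expand <F> → λ
step 4: stack=$ <S> s <G> w  input=w w s $  — match w
step 5: stack=$ <S> s <G>  input=w s $  — expand <G> → <F> w
step 6: stack=$ <S> s w <F>  input=w s $  — expand <F> → λ
step 7: stack=$ <S> s w  input=w s $  — match w
step 8: stack=$ <S> s  input=s $  — match s
step 9: stack=$ <S>  input=$  — expand <S> → λ
Accept reached after 9 steps.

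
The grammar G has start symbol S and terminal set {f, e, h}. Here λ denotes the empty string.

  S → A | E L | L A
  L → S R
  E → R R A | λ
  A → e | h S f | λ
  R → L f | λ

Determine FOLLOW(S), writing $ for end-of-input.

FIRST(A) = {λ, e, h}
FIRST(S) = {λ, e, f, h}  (via A, E L, L A)
FIRST(L) = {λ, e, f, h}  (via S R)
FIRST(R) = {λ, e, f, h}  (via L f)
FIRST(E) = {λ, e, f, h}  (via R R A)
FOLLOW(S) includes $ since S is the start symbol.
FOLLOW(S): in L→S R, S is followed by R with FIRST {λ, e, f, h}; in L→S R, the suffix after S is nullable, so FOLLOW(S) ⊇ FOLLOW(L) = {$, e, f, h}; in A→h S f, S is followed by f with FIRST {f}. Thus FOLLOW(S) = {$, e, f, h}.
FOLLOW(L): in S→E L, the suffix after L is empty, so FOLLOW(L) ⊇ FOLLOW(S) = {$, e, f, h}; in S→L A, L is followed by A with FIRST {λ, e, h}; in S→L A, the suffix after L is nullable, so FOLLOW(L) ⊇ FOLLOW(S) = {$, e, f, h}; in R→L f, L is followed by f with FIRST {f}. Thus FOLLOW(L) = {$, e, f, h}.
FOLLOW(E): in S→E L, E is followed by L with FIRST {λ, e, f, h}; in S→E L, the suffix after E is nullable, so FOLLOW(E) ⊇ FOLLOW(S) = {$, e, f, h}. Thus FOLLOW(E) = {$, e, f, h}.
FOLLOW(A): in S→A, the suffix after A is empty, so FOLLOW(A) ⊇ FOLLOW(S) = {$, e, f, h}; in S→L A, the suffix after A is empty, so FOLLOW(A) ⊇ FOLLOW(S) = {$, e, f, h}; in E→R R A, the suffix after A is empty, so FOLLOW(A) ⊇ FOLLOW(E) = {$, e, f, h}. Thus FOLLOW(A) = {$, e, f, h}.
FOLLOW(R): in L→S R, the suffix after R is empty, so FOLLOW(R) ⊇ FOLLOW(L) = {$, e, f, h}; in E→R R A (occurrence 1), R is followed by R A with FIRST {λ, e, f, h}; in E→R R A (occurrence 1), the suffix after R is nullable, so FOLLOW(R) ⊇ FOLLOW(E) = {$, e, f, h}; in E→R R A (occurrence 2), R is followed by A with FIRST {λ, e, h}; in E→R R A (occurrence 2), the suffix after R is nullable, so FOLLOW(R) ⊇ FOLLOW(E) = {$, e, f, h}. Thus FOLLOW(R) = {$, e, f, h}.

{$, e, f, h}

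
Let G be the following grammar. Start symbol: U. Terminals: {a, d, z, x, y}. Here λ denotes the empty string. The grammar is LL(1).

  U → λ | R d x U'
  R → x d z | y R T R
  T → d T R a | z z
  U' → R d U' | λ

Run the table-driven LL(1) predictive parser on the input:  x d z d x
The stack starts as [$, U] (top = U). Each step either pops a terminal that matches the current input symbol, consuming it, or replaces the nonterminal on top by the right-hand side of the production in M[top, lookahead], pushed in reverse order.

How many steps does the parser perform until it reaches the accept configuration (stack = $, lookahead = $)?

8

     Stack           Input        Action
  1  $ U             x d z d x $  expand U → R d x U'
  2  $ U' x d R      x d z d x $  expand R → x d z
  3  $ U' x d z d x  x d z d x $  match x
  4  $ U' x d z d    d z d x $    match d
  5  $ U' x d z      z d x $      match z
  6  $ U' x d        d x $        match d
  7  $ U' x          x $          match x
  8  $ U'            $            expand U' → λ
Accept reached after 8 steps.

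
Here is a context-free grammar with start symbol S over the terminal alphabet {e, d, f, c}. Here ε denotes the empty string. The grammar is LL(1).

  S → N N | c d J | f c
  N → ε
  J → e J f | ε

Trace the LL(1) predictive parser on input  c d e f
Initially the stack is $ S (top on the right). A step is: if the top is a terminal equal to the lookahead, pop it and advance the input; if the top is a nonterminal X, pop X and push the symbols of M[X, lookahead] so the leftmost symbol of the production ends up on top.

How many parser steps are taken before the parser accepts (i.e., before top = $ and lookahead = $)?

     Stack    Input      Action
  1  $ S      c d e f $  expand S → c d J
  2  $ J d c  c d e f $  match c
  3  $ J d    d e f $    match d
  4  $ J      e f $      expand J → e J f
  5  $ f J e  e f $      match e
  6  $ f J    f $        expand J → ε
  7  $ f      f $        match f
Accept reached after 7 steps.

7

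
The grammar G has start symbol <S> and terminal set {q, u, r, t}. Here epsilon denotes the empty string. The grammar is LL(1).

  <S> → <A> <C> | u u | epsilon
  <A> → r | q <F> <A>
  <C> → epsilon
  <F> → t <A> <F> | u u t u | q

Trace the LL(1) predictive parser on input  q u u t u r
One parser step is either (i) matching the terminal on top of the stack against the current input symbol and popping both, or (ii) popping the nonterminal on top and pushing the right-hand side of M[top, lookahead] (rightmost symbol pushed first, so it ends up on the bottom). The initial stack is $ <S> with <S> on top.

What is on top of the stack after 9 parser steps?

step 1: stack=$ <S>  input=q u u t u r $  — expand <S> → <A> <C>
step 2: stack=$ <C> <A>  input=q u u t u r $  — expand <A> → q <F> <A>
step 3: stack=$ <C> <A> <F> q  input=q u u t u r $  — match q
step 4: stack=$ <C> <A> <F>  input=u u t u r $  — expand <F> → u u t u
step 5: stack=$ <C> <A> u t u u  input=u u t u r $  — match u
step 6: stack=$ <C> <A> u t u  input=u t u r $  — match u
step 7: stack=$ <C> <A> u t  input=t u r $  — match t
step 8: stack=$ <C> <A> u  input=u r $  — match u
step 9: stack=$ <C> <A>  input=r $  — expand <A> → r
Stack after step 9: $ <C> r (top = r).

r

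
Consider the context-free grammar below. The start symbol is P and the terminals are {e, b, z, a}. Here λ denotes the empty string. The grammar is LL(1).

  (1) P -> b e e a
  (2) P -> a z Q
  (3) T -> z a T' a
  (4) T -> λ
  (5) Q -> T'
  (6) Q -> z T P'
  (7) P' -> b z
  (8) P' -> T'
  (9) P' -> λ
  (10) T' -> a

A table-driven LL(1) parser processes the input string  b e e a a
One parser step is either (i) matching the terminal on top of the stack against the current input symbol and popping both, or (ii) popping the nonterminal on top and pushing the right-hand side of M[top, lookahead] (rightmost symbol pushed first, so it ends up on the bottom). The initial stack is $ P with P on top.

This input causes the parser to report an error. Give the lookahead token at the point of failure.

step 1: stack=$ P  input=b e e a a $  — expand P -> b e e a
step 2: stack=$ a e e b  input=b e e a a $  — match b
step 3: stack=$ a e e  input=e e a a $  — match e
step 4: stack=$ a e  input=e a a $  — match e
step 5: stack=$ a  input=a a $  — match a
step 6: stack=$  input=a $  — error: stack empty but input remains

a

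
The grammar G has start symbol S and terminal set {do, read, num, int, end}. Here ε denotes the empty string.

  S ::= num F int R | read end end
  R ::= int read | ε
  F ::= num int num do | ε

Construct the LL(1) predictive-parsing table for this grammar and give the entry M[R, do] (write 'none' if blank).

none

FIRST(S): from S::=num F int R we get {num}; from S::=read end end we get {read}. So FIRST(S) = {num, read}.
FIRST(R): from R::=int read we get {int}; from R::=ε we get {ε}. So FIRST(R) = {ε, int}.
FIRST(F): from F::=num int num do we get {num}; from F::=ε we get {ε}. So FIRST(F) = {ε, num}.
FOLLOW(S) includes $ since S is the start symbol.
FOLLOW(S): S appears on no right-hand side. Thus FOLLOW(S) = {$}.
FOLLOW(R): in S::=num F int R, the suffix after R is empty, so FOLLOW(R) ⊇ FOLLOW(S) = {$}. Thus FOLLOW(R) = {$}.
For R ::= int read: FIRST(int read) = {int}, so it goes in M[R, t] for t ∈ {int}.
For R ::= ε: FIRST(ε) = {ε}, so it goes in M[R, t] for t ∈ {}; since ε ∈ FIRST, also for every t ∈ FOLLOW(R) = {$}.
None of these place a production in M[R, do].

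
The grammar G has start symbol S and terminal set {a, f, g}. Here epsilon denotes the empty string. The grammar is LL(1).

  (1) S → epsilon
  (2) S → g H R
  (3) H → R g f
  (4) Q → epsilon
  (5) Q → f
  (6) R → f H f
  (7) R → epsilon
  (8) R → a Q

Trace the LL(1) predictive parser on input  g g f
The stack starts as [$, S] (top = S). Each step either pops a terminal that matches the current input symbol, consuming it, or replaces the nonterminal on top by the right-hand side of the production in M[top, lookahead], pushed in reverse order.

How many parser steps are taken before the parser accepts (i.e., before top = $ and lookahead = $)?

7

     Stack      Input    Action
  1  $ S        g g f $  expand S → g H R
  2  $ R H g    g g f $  match g
  3  $ R H      g f $    expand H → R g f
  4  $ R f g R  g f $    expand R → epsilon
  5  $ R f g    g f $    match g
  6  $ R f      f $      match f
  7  $ R        $        expand R → epsilon
Accept reached after 7 steps.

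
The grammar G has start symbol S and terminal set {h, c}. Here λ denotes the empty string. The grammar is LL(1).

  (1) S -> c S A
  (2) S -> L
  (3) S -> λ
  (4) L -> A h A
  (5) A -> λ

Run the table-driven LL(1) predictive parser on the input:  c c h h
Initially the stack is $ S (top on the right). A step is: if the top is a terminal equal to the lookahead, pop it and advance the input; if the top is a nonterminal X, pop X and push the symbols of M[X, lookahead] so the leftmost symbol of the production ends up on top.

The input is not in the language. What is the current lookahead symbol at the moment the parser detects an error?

step 1: stack=$ S  input=c c h h $  — expand S -> c S A
step 2: stack=$ A S c  input=c c h h $  — match c
step 3: stack=$ A S  input=c h h $  — expand S -> c S A
step 4: stack=$ A A S c  input=c h h $  — match c
step 5: stack=$ A A S  input=h h $  — expand S -> L
step 6: stack=$ A A L  input=h h $  — expand L -> A h A
step 7: stack=$ A A A h A  input=h h $  — expand A -> λ
step 8: stack=$ A A A h  input=h h $  — match h
step 9: stack=$ A A A  input=h $  — expand A -> λ
step 10: stack=$ A A  input=h $  — expand A -> λ
step 11: stack=$ A  input=h $  — expand A -> λ
step 12: stack=$  input=h $  — error: stack empty but input remains

h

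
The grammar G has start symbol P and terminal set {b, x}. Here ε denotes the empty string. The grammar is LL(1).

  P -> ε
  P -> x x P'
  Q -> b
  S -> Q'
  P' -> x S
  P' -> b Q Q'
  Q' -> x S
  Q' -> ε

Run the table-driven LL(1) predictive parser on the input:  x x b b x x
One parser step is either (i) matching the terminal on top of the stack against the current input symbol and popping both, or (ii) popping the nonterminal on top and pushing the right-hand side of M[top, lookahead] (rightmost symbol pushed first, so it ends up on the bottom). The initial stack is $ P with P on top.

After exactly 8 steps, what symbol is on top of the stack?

x

     Stack     Input          Action
  1  $ P       x x b b x x $  expand P -> x x P'
  2  $ P' x x  x x b b x x $  match x
  3  $ P' x    x b b x x $    match x
  4  $ P'      b b x x $      expand P' -> b Q Q'
  5  $ Q' Q b  b b x x $      match b
  6  $ Q' Q    b x x $        expand Q -> b
  7  $ Q' b    b x x $        match b
  8  $ Q'      x x $          expand Q' -> x S
Stack after step 8: $ S x (top = x).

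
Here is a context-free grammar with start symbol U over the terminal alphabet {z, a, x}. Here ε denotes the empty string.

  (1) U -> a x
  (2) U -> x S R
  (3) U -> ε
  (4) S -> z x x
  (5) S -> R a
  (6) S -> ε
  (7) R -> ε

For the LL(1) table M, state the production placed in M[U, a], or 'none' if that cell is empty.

FIRST(U) = {ε, a, x}
FIRST(R) = {ε}
FIRST(S) = {ε, a, z}  (via R a)
FOLLOW(U) includes $ since U is the start symbol.
FOLLOW(U): U appears on no right-hand side. Thus FOLLOW(U) = {$}.
For U -> a x: FIRST(a x) = {a}, so it goes in M[U, t] for t ∈ {a}.
For U -> x S R: FIRST(x S R) = {x}, so it goes in M[U, t] for t ∈ {x}.
For U -> ε: FIRST(ε) = {ε}, so it goes in M[U, t] for t ∈ {}; since ε ∈ FIRST, also for every t ∈ FOLLOW(U) = {$}.

U -> a x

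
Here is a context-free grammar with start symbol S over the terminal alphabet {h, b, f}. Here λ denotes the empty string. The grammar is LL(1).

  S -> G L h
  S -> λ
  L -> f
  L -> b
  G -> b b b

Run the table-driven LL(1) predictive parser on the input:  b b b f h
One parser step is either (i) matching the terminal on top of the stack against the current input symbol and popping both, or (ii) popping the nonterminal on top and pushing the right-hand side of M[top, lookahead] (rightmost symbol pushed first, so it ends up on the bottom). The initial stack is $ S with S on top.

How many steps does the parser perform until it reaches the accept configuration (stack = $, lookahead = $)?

8

step 1: stack=$ S  input=b b b f h $  — expand S -> G L h
step 2: stack=$ h L G  input=b b b f h $  — expand G -> b b b
step 3: stack=$ h L b b b  input=b b b f h $  — match b
step 4: stack=$ h L b b  input=b b f h $  — match b
step 5: stack=$ h L b  input=b f h $  — match b
step 6: stack=$ h L  input=f h $  — expand L -> f
step 7: stack=$ h f  input=f h $  — match f
step 8: stack=$ h  input=h $  — match h
Accept reached after 8 steps.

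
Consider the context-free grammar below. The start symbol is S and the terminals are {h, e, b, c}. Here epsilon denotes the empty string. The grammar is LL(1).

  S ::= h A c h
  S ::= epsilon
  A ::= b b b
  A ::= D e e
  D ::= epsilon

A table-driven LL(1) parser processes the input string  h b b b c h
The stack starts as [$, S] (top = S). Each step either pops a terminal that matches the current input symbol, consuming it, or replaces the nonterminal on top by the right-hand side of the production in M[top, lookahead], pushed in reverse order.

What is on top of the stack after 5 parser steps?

b

     Stack        Input          Action
  1  $ S          h b b b c h $  expand S ::= h A c h
  2  $ h c A h    h b b b c h $  match h
  3  $ h c A      b b b c h $    expand A ::= b b b
  4  $ h c b b b  b b b c h $    match b
  5  $ h c b b    b b c h $      match b
Stack after step 5: $ h c b (top = b).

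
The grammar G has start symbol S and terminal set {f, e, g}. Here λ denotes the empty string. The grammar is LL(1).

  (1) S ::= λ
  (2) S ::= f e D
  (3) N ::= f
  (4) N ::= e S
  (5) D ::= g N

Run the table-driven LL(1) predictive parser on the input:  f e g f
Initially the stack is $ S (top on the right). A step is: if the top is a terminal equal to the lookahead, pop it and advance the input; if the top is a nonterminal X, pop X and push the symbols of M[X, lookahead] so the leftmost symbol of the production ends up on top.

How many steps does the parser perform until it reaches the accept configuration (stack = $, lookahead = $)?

     Stack    Input      Action
  1  $ S      f e g f $  expand S ::= f e D
  2  $ D e f  f e g f $  match f
  3  $ D e    e g f $    match e
  4  $ D      g f $      expand D ::= g N
  5  $ N g    g f $      match g
  6  $ N      f $        expand N ::= f
  7  $ f      f $        match f
Accept reached after 7 steps.

7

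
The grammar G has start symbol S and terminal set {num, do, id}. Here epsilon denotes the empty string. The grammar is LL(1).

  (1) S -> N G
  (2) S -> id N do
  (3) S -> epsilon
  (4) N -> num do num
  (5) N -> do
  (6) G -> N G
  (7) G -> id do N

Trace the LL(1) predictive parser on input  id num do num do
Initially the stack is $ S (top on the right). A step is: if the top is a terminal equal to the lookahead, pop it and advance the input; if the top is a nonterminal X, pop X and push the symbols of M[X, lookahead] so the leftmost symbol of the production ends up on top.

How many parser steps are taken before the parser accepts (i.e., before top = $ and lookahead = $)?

step 1: stack=$ S  input=id num do num do $  — expand S -> id N do
step 2: stack=$ do N id  input=id num do num do $  — match id
step 3: stack=$ do N  input=num do num do $  — expand N -> num do num
step 4: stack=$ do num do num  input=num do num do $  — match num
step 5: stack=$ do num do  input=do num do $  — match do
step 6: stack=$ do num  input=num do $  — match num
step 7: stack=$ do  input=do $  — match do
Accept reached after 7 steps.

7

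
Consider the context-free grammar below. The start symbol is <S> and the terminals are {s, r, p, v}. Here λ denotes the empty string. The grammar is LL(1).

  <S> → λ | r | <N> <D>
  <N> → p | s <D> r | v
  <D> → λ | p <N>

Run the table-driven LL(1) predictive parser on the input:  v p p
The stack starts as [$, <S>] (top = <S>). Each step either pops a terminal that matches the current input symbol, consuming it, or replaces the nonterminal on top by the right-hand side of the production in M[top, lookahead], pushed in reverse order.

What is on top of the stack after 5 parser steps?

     Stack      Input    Action
  1  $ <S>      v p p $  expand <S> → <N> <D>
  2  $ <D> <N>  v p p $  expand <N> → v
  3  $ <D> v    v p p $  match v
  4  $ <D>      p p $    expand <D> → p <N>
  5  $ <N> p    p p $    match p
Stack after step 5: $ <N> (top = <N>).

<N>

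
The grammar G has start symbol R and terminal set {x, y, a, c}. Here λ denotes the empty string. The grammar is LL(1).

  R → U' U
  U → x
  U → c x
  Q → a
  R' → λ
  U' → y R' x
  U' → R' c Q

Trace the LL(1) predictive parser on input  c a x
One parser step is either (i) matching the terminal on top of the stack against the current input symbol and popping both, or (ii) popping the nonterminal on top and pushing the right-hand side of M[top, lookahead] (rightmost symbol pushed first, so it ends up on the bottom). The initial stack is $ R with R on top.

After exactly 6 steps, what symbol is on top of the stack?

step 1: stack=$ R  input=c a x $  — expand R → U' U
step 2: stack=$ U U'  input=c a x $  — expand U' → R' c Q
step 3: stack=$ U Q c R'  input=c a x $  — expand R' → λ
step 4: stack=$ U Q c  input=c a x $  — match c
step 5: stack=$ U Q  input=a x $  — expand Q → a
step 6: stack=$ U a  input=a x $  — match a
Stack after step 6: $ U (top = U).

U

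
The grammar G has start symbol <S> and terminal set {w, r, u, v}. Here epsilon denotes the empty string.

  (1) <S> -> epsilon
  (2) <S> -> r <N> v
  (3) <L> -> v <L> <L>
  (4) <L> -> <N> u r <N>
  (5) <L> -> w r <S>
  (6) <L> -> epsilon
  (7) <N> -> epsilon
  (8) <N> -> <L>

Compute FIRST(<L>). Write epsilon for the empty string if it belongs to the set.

{epsilon, u, v, w}

FIRST(<S>) = {epsilon, r}
FIRST(<L>) = {epsilon, u, v, w}  (via <N> u r <N>)
FIRST(<N>) = {epsilon, u, v, w}  (via <L>)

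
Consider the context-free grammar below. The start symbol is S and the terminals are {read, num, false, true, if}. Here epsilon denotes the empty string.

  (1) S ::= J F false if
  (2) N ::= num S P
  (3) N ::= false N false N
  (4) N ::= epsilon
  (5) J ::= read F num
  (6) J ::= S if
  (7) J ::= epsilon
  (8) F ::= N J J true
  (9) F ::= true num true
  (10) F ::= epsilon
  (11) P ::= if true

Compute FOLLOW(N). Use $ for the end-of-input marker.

{false, num, read, true}

FIRST(N): from N::=num S P we get {num}; from N::=false N false N we get {false}; from N::=epsilon we get {epsilon}. So FIRST(N) = {epsilon, false, num}.
FIRST(P): from P::=if true we get {if}. So FIRST(P) = {if}.
FIRST(S): from S::=J F false if we get {false, num, read, true}. So FIRST(S) = {false, num, read, true}.
FIRST(J): from J::=read F num we get {read}; from J::=S if we get {false, num, read, true}; from J::=epsilon we get {epsilon}. So FIRST(J) = {epsilon, false, num, read, true}.
FIRST(F): from F::=N J J true we get {false, num, read, true}; from F::=true num true we get {true}; from F::=epsilon we get {epsilon}. So FIRST(F) = {epsilon, false, num, read, true}.
FOLLOW(S) includes $ since S is the start symbol.
FOLLOW(S): in N::=num S P, S is followed by P with FIRST {if}; in J::=S if, S is followed by if with FIRST {if}. Thus FOLLOW(S) = {$, if}.
FOLLOW(N): in N::=false N false N (occurrence 1), N is followed by false N with FIRST {false}; in N::=false N false N (occurrence 2), the suffix after N is empty (adds nothing new); in F::=N J J true, N is followed by J J true with FIRST {false, num, read, true}. Thus FOLLOW(N) = {false, num, read, true}.
FOLLOW(J): in S::=J F false if, J is followed by F false if with FIRST {false, num, read, true}; in F::=N J J true (occurrence 1), J is followed by J true with FIRST {false, num, read, true}; in F::=N J J true (occurrence 2), J is followed by true with FIRST {true}. Thus FOLLOW(J) = {false, num, read, true}.
FOLLOW(F): in S::=J F false if, F is followed by false if with FIRST {false}; in J::=read F num, F is followed by num with FIRST {num}. Thus FOLLOW(F) = {false, num}.
FOLLOW(P): in N::=num S P, the suffix after P is empty, so FOLLOW(P) ⊇ FOLLOW(N) = {false, num, read, true}. Thus FOLLOW(P) = {false, num, read, true}.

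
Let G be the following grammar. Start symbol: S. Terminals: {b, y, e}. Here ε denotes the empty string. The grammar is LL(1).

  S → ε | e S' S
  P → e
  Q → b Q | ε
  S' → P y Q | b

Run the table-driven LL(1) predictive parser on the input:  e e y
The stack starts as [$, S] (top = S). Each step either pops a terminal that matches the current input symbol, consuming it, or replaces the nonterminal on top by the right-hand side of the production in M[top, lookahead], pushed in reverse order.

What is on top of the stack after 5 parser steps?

step 1: stack=$ S  input=e e y $  — expand S → e S' S
step 2: stack=$ S S' e  input=e e y $  — match e
step 3: stack=$ S S'  input=e y $  — expand S' → P y Q
step 4: stack=$ S Q y P  input=e y $  — expand P → e
step 5: stack=$ S Q y e  input=e y $  — match e
Stack after step 5: $ S Q y (top = y).

y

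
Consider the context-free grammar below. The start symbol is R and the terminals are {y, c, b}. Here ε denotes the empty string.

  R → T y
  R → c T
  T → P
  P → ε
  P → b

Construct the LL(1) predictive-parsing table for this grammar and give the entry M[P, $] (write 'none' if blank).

P → ε

FIRST(P) = {ε, b}
FIRST(T) = {ε, b}  (via P)
FIRST(R) = {b, c, y}  (via T y)
FOLLOW(R) includes $ since R is the start symbol.
FOLLOW(T): in R→T y, T is followed by y with FIRST {y}; in R→c T, the suffix after T is empty, so FOLLOW(T) ⊇ FOLLOW(R) = {$}. Thus FOLLOW(T) = {$, y}.
FOLLOW(P): in T→P, the suffix after P is empty, so FOLLOW(P) ⊇ FOLLOW(T) = {$, y}. Thus FOLLOW(P) = {$, y}.
For P → ε: FIRST(ε) = {ε}, so it goes in M[P, t] for t ∈ {}; since ε ∈ FIRST, also for every t ∈ FOLLOW(P) = {$, y}.
For P → b: FIRST(b) = {b}, so it goes in M[P, t] for t ∈ {b}.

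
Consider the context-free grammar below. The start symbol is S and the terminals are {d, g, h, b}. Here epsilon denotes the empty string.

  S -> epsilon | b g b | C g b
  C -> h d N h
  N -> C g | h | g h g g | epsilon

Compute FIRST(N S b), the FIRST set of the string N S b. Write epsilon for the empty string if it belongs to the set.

{b, g, h}

FIRST(C): from C->h d N h we get {h}. So FIRST(C) = {h}.
FIRST(S): from S->epsilon we get {epsilon}; from S->b g b we get {b}; from S->C g b we get {h}. So FIRST(S) = {epsilon, b, h}.
FIRST(N): from N->C g we get {h}; from N->h we get {h}; from N->g h g g we get {g}; from N->epsilon we get {epsilon}. So FIRST(N) = {epsilon, g, h}.
FIRST(N S b): take FIRST of each symbol in turn, carrying on past any symbol whose FIRST contains epsilon; result {b, g, h}.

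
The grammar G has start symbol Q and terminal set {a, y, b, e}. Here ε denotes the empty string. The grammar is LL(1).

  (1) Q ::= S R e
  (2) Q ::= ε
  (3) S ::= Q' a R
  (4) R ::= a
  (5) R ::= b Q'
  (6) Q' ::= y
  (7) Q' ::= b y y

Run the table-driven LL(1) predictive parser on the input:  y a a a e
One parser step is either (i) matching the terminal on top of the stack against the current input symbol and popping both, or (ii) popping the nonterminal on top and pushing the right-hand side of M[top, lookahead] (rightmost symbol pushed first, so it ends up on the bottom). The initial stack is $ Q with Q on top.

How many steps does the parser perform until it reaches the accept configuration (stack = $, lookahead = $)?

      Stack         Input        Action
   1  $ Q           y a a a e $  expand Q ::= S R e
   2  $ e R S       y a a a e $  expand S ::= Q' a R
   3  $ e R R a Q'  y a a a e $  expand Q' ::= y
   4  $ e R R a y   y a a a e $  match y
   5  $ e R R a     a a a e $    match a
   6  $ e R R       a a e $      expand R ::= a
   7  $ e R a       a a e $      match a
   8  $ e R         a e $        expand R ::= a
   9  $ e a         a e $        match a
  10  $ e           e $          match e
Accept reached after 10 steps.

10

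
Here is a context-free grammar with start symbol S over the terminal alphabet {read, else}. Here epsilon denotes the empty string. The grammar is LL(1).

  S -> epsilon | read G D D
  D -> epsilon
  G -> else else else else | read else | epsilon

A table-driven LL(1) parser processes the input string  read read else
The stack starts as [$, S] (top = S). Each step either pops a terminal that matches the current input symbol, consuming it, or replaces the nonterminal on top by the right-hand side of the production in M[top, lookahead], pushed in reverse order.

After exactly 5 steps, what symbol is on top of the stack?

step 1: stack=$ S  input=read read else $  — expand S -> read G D D
step 2: stack=$ D D G read  input=read read else $  — match read
step 3: stack=$ D D G  input=read else $  — expand G -> read else
step 4: stack=$ D D else read  input=read else $  — match read
step 5: stack=$ D D else  input=else $  — match else
Stack after step 5: $ D D (top = D).

D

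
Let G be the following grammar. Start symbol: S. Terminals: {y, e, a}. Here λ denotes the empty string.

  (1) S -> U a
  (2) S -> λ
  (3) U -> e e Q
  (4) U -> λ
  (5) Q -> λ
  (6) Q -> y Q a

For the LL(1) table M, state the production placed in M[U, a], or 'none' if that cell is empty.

U -> λ

FIRST(U) = {λ, e}
FIRST(Q) = {λ, y}
FIRST(S) = {λ, a, e}  (via U a)
FOLLOW(S) includes $ since S is the start symbol.
FOLLOW(U): in S->U a, U is followed by a with FIRST {a}. Thus FOLLOW(U) = {a}.
For U -> e e Q: FIRST(e e Q) = {e}, so it goes in M[U, t] for t ∈ {e}.
For U -> λ: FIRST(λ) = {λ}, so it goes in M[U, t] for t ∈ {}; since λ ∈ FIRST, also for every t ∈ FOLLOW(U) = {a}.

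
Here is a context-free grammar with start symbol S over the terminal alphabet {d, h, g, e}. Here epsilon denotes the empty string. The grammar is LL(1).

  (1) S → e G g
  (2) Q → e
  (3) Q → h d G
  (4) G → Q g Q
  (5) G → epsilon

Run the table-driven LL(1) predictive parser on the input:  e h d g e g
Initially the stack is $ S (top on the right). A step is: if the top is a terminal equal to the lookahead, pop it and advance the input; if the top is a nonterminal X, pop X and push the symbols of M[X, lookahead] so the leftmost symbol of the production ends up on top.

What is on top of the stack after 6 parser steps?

G

     Stack          Input          Action
  1  $ S            e h d g e g $  expand S → e G g
  2  $ g G e        e h d g e g $  match e
  3  $ g G          h d g e g $    expand G → Q g Q
  4  $ g Q g Q      h d g e g $    expand Q → h d G
  5  $ g Q g G d h  h d g e g $    match h
  6  $ g Q g G d    d g e g $      match d
Stack after step 6: $ g Q g G (top = G).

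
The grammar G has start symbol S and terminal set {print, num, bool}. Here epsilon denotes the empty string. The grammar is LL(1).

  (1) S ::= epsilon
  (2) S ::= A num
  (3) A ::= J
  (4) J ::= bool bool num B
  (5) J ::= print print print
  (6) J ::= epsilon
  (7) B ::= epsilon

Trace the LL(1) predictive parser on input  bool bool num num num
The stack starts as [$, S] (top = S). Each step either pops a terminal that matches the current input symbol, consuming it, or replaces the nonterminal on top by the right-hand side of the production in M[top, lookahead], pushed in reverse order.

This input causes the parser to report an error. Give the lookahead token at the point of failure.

     Stack                  Input                    Action
  1  $ S                    bool bool num num num $  expand S ::= A num
  2  $ num A                bool bool num num num $  expand A ::= J
  3  $ num J                bool bool num num num $  expand J ::= bool bool num B
  4  $ num B num bool bool  bool bool num num num $  match bool
  5  $ num B num bool       bool num num num $       match bool
  6  $ num B num            num num num $            match num
  7  $ num B                num num $                expand B ::= epsilon
  8  $ num                  num num $                match num
  9  $                      num $                    error: stack empty but input remains

num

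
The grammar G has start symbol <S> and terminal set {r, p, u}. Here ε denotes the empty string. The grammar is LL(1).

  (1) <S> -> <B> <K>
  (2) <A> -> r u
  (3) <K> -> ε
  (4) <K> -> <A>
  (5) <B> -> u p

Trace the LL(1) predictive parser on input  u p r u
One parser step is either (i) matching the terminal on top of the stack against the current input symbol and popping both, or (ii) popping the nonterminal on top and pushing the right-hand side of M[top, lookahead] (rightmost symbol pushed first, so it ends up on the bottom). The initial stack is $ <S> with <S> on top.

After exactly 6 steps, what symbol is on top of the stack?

     Stack      Input      Action
  1  $ <S>      u p r u $  expand <S> -> <B> <K>
  2  $ <K> <B>  u p r u $  expand <B> -> u p
  3  $ <K> p u  u p r u $  match u
  4  $ <K> p    p r u $    match p
  5  $ <K>      r u $      expand <K> -> <A>
  6  $ <A>      r u $      expand <A> -> r u
Stack after step 6: $ u r (top = r).

r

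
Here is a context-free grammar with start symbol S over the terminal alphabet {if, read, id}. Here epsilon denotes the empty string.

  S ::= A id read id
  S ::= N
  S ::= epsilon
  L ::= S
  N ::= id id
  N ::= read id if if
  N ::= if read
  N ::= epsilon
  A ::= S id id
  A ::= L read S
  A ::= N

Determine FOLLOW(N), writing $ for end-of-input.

FIRST(N): from N::=id id we get {id}; from N::=read id if if we get {read}; from N::=if read we get {if}; from N::=epsilon we get {epsilon}. So FIRST(N) = {epsilon, id, if, read}.
FIRST(S): from S::=A id read id we get {id, if, read}; from S::=N we get {epsilon, id, if, read}; from S::=epsilon we get {epsilon}. So FIRST(S) = {epsilon, id, if, read}.
FIRST(L): from L::=S we get {epsilon, id, if, read}. So FIRST(L) = {epsilon, id, if, read}.
FIRST(A): from A::=S id id we get {id, if, read}; from A::=L read S we get {id, if, read}; from A::=N we get {epsilon, id, if, read}. So FIRST(A) = {epsilon, id, if, read}.
FOLLOW(S) includes $ since S is the start symbol.
FOLLOW(L): in A::=L read S, L is followed by read S with FIRST {read}. Thus FOLLOW(L) = {read}.
FOLLOW(A): in S::=A id read id, A is followed by id read id with FIRST {id}. Thus FOLLOW(A) = {id}.
FOLLOW(S): in L::=S, the suffix after S is empty, so FOLLOW(S) ⊇ FOLLOW(L) = {read}; in A::=S id id, S is followed by id id with FIRST {id}; in A::=L read S, the suffix after S is empty, so FOLLOW(S) ⊇ FOLLOW(A) = {id}. Thus FOLLOW(S) = {$, id, read}.
FOLLOW(N): in S::=N, the suffix after N is empty, so FOLLOW(N) ⊇ FOLLOW(S) = {$, id, read}; in A::=N, the suffix after N is empty, so FOLLOW(N) ⊇ FOLLOW(A) = {id}. Thus FOLLOW(N) = {$, id, read}.

{$, id, read}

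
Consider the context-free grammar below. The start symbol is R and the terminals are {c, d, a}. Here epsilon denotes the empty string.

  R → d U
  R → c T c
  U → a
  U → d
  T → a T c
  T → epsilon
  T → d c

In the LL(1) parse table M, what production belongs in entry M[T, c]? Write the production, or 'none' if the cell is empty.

FIRST(R) = {c, d}
FIRST(U) = {a, d}
FIRST(T) = {epsilon, a, d}
FOLLOW(R) includes $ since R is the start symbol.
FOLLOW(T): in R→c T c, T is followed by c with FIRST {c}; in T→a T c, T is followed by c with FIRST {c}. Thus FOLLOW(T) = {c}.
For T → a T c: FIRST(a T c) = {a}, so it goes in M[T, t] for t ∈ {a}.
For T → epsilon: FIRST(epsilon) = {epsilon}, so it goes in M[T, t] for t ∈ {}; since epsilon ∈ FIRST, also for every t ∈ FOLLOW(T) = {c}.
For T → d c: FIRST(d c) = {d}, so it goes in M[T, t] for t ∈ {d}.

T → epsilon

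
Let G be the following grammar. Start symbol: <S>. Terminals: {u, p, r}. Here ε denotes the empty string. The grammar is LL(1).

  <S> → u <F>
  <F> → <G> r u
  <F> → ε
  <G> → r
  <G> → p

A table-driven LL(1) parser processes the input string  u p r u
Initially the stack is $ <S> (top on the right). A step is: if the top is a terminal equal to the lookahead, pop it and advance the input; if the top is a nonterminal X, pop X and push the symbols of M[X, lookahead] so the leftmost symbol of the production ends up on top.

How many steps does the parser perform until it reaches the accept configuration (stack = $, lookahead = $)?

7

     Stack      Input      Action
  1  $ <S>      u p r u $  expand <S> → u <F>
  2  $ <F> u    u p r u $  match u
  3  $ <F>      p r u $    expand <F> → <G> r u
  4  $ u r <G>  p r u $    expand <G> → p
  5  $ u r p    p r u $    match p
  6  $ u r      r u $      match r
  7  $ u        u $        match u
Accept reached after 7 steps.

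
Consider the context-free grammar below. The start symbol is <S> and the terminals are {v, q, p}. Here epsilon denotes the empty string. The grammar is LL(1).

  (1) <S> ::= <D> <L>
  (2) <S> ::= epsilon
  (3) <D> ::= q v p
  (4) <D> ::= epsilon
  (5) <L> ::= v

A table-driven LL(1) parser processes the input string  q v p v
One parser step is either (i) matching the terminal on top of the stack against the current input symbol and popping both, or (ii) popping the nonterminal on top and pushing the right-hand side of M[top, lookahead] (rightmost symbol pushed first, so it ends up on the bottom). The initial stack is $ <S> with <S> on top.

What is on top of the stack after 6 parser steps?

step 1: stack=$ <S>  input=q v p v $  — expand <S> ::= <D> <L>
step 2: stack=$ <L> <D>  input=q v p v $  — expand <D> ::= q v p
step 3: stack=$ <L> p v q  input=q v p v $  — match q
step 4: stack=$ <L> p v  input=v p v $  — match v
step 5: stack=$ <L> p  input=p v $  — match p
step 6: stack=$ <L>  input=v $  — expand <L> ::= v
Stack after step 6: $ v (top = v).

v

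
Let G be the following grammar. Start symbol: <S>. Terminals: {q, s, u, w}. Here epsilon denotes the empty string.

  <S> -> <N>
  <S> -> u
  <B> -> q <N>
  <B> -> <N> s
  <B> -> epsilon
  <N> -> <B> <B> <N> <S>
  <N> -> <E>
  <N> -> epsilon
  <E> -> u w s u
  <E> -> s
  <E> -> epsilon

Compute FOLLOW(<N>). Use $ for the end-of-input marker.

FIRST(<E>) = {epsilon, s, u}
FIRST(<S>) = {epsilon, q, s, u}  (via <N>)
FIRST(<B>) = {epsilon, q, s, u}  (via <N> s)
FIRST(<N>) = {epsilon, q, s, u}  (via <B> <B> <N> <S>, <E>)
FOLLOW(<S>) includes $ since <S> is the start symbol.
FOLLOW(<S>): in <N>-><B> <B> <N> <S>, the suffix after <S> is empty, so FOLLOW(<S>) ⊇ FOLLOW(<N>) = {$, q, s, u}. Thus FOLLOW(<S>) = {$, q, s, u}.
FOLLOW(<B>): in <N>-><B> <B> <N> <S> (occurrence 1), <B> is followed by <B> <N> <S> with FIRST {epsilon, q, s, u}; in <N>-><B> <B> <N> <S> (occurrence 1), the suffix after <B> is nullable, so FOLLOW(<B>) ⊇ FOLLOW(<N>) = {$, q, s, u}; in <N>-><B> <B> <N> <S> (occurrence 2), <B> is followed by <N> <S> with FIRST {epsilon, q, s, u}; in <N>-><B> <B> <N> <S> (occurrence 2), the suffix after <B> is nullable, so FOLLOW(<B>) ⊇ FOLLOW(<N>) = {$, q, s, u}. Thus FOLLOW(<B>) = {$, q, s, u}.
FOLLOW(<N>): in <S>-><N>, the suffix after <N> is empty, so FOLLOW(<N>) ⊇ FOLLOW(<S>) = {$, q, s, u}; in <B>->q <N>, the suffix after <N> is empty, so FOLLOW(<N>) ⊇ FOLLOW(<B>) = {$, q, s, u}; in <B>-><N> s, <N> is followed by s with FIRST {s}; in <N>-><B> <B> <N> <S>, <N> is followed by <S> with FIRST {epsilon, q, s, u}; in <N>-><B> <B> <N> <S>, the suffix after <N> is nullable (adds nothing new). Thus FOLLOW(<N>) = {$, q, s, u}.
FOLLOW(<E>): in <N>-><E>, the suffix after <E> is empty, so FOLLOW(<E>) ⊇ FOLLOW(<N>) = {$, q, s, u}. Thus FOLLOW(<E>) = {$, q, s, u}.

{$, q, s, u}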